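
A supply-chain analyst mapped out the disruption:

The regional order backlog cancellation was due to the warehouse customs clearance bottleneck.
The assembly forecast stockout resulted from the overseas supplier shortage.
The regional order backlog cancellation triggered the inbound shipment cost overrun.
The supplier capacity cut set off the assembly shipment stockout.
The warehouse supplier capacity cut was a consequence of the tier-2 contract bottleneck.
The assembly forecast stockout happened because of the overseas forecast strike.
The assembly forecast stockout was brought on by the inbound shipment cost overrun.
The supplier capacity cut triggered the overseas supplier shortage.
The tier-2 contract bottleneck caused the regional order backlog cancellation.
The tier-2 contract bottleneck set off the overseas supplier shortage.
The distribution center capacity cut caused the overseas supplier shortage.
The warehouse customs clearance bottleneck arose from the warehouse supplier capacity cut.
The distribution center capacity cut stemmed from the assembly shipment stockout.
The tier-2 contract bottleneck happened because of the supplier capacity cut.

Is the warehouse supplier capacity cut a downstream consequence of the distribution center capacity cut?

The distribution center capacity cut leads to the overseas supplier shortage, the assembly forecast stockout; the warehouse supplier capacity cut is not among them.

No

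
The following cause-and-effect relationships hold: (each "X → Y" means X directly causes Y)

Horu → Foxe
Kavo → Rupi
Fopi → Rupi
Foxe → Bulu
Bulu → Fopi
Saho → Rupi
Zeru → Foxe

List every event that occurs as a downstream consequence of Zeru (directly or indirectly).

Bulu, Fopi, Foxe, Rupi

Direct effects: Foxe.
2 steps out: Bulu.
3 steps out: Fopi.
4 steps out: Rupi.
Not reachable from it: Horu, Saho, Kavo.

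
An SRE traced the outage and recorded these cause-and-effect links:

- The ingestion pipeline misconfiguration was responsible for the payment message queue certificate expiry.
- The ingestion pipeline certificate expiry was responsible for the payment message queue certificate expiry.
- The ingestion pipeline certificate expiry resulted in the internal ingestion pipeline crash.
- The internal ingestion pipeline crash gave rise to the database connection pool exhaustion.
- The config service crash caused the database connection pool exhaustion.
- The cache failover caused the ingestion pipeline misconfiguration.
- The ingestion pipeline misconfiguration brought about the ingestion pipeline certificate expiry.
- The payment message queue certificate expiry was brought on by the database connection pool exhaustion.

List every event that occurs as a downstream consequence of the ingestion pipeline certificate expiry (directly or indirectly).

the database connection pool exhaustion, the internal ingestion pipeline crash, the payment message queue certificate expiry

Direct effects: the internal ingestion pipeline crash, the payment message queue certificate expiry.
2 steps out: the database connection pool exhaustion.
Not reachable from it: the cache failover, the ingestion pipeline misconfiguration, the config service crash.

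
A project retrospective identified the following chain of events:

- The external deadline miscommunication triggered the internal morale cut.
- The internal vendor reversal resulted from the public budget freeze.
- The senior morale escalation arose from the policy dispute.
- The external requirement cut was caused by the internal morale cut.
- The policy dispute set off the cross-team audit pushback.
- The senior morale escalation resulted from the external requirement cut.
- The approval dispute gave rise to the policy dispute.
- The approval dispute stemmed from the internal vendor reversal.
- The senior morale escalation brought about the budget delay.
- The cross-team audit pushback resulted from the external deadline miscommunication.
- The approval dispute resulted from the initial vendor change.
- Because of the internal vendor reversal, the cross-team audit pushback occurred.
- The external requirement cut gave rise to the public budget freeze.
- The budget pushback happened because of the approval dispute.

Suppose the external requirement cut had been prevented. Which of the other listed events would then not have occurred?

Downstream of the external requirement cut: the public budget freeze, the internal vendor reversal, the approval dispute, the policy dispute, the senior morale escalation, the cross-team audit pushback, the budget pushback, the budget delay.
Of those, still caused via another path: the approval dispute, the policy dispute, the senior morale escalation, the cross-team audit pushback, the budget pushback, the budget delay.
The remainder have no surviving cause.

the internal vendor reversal, the public budget freeze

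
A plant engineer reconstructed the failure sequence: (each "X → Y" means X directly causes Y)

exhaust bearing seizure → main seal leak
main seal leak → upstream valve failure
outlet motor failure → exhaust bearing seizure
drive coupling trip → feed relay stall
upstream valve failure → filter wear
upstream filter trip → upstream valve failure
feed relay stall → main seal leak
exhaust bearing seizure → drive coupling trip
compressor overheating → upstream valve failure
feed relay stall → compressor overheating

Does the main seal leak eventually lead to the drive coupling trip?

The main seal leak leads to the upstream valve failure, the filter wear; the drive coupling trip is not among them.

No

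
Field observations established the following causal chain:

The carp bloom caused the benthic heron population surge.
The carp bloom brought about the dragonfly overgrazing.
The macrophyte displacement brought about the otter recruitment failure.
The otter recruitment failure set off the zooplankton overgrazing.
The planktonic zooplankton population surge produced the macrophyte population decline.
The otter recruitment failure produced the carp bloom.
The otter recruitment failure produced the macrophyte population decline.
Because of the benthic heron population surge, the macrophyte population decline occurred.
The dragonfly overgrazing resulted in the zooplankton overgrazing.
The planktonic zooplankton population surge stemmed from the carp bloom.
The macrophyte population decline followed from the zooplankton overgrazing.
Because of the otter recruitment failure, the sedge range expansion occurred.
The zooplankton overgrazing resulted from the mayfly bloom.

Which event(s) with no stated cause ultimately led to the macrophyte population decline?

Tracing upstream from the macrophyte population decline: the macrophyte population decline ← the otter recruitment failure ← the macrophyte displacement.
A separate upstream branch: the macrophyte population decline ← the zooplankton overgrazing ← the mayfly bloom.
Each of those chain origins has no stated cause.

the macrophyte displacement, the mayfly bloom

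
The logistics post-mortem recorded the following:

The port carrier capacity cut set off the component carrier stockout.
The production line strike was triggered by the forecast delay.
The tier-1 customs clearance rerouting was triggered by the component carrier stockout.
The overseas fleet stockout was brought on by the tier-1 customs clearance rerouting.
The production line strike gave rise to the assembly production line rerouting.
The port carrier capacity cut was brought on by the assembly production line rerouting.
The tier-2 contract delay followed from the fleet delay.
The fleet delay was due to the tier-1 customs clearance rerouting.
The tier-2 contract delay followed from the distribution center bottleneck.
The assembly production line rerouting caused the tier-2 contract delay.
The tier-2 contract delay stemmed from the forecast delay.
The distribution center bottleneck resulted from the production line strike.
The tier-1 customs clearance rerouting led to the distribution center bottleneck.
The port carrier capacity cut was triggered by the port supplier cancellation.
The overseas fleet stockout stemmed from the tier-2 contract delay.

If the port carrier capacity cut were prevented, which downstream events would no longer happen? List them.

Downstream of the port carrier capacity cut: the component carrier stockout, the tier-1 customs clearance rerouting, the distribution center bottleneck, the fleet delay, the tier-2 contract delay, the overseas fleet stockout.
Of those, still caused via another path: the distribution center bottleneck, the tier-2 contract delay, the overseas fleet stockout.
The remainder have no surviving cause.

the component carrier stockout, the fleet delay, the tier-1 customs clearance rerouting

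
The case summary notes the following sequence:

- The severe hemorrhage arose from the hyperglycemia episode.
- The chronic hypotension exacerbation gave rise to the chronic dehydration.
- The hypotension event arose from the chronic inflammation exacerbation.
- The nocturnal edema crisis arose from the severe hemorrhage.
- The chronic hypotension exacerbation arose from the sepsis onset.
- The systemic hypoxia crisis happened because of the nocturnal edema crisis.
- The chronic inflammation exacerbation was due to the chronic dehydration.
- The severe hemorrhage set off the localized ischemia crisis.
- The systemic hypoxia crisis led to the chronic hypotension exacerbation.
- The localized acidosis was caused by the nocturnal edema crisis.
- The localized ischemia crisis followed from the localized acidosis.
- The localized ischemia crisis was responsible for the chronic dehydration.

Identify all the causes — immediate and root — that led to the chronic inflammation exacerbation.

the chronic dehydration, the chronic hypotension exacerbation, the hyperglycemia episode, the localized acidosis, the localized ischemia crisis, the nocturnal edema crisis, the sepsis onset, the severe hemorrhage, the systemic hypoxia crisis

Immediate cause of the chronic inflammation exacerbation: the chronic dehydration.
Further upstream: the hyperglycemia episode, the severe hemorrhage, the nocturnal edema crisis, the localized acidosis, the systemic hypoxia crisis, the chronic hypotension exacerbation, the localized ischemia crisis, the sepsis onset.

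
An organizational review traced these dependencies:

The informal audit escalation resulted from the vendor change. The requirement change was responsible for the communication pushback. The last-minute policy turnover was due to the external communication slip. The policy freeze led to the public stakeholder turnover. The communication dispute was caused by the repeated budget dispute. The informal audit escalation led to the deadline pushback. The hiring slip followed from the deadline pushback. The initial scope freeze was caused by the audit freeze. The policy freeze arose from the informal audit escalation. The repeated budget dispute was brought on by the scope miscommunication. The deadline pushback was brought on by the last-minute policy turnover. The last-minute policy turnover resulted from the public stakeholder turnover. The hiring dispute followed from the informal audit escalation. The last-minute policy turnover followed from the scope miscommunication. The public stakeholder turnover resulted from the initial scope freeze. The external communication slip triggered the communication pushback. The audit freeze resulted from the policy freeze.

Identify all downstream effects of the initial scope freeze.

the deadline pushback, the hiring slip, the last-minute policy turnover, the public stakeholder turnover

Direct effects: the public stakeholder turnover.
2 steps out: the last-minute policy turnover.
3 steps out: the deadline pushback.
4 steps out: the hiring slip.
Not reachable from it: the requirement change, the scope miscommunication, the external communication slip, the communication pushback, the repeated budget dispute, the vendor change, the informal audit escalation, the policy freeze, the audit freeze, the communication dispute, the hiring dispute.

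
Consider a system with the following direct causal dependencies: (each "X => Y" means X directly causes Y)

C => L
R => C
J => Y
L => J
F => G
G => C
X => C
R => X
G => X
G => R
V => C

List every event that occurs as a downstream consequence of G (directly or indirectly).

Direct effects: R, X, C.
2 steps out: L.
3 steps out: J.
4 steps out: Y.
Not reachable from it: F, V.

C, J, L, R, X, Y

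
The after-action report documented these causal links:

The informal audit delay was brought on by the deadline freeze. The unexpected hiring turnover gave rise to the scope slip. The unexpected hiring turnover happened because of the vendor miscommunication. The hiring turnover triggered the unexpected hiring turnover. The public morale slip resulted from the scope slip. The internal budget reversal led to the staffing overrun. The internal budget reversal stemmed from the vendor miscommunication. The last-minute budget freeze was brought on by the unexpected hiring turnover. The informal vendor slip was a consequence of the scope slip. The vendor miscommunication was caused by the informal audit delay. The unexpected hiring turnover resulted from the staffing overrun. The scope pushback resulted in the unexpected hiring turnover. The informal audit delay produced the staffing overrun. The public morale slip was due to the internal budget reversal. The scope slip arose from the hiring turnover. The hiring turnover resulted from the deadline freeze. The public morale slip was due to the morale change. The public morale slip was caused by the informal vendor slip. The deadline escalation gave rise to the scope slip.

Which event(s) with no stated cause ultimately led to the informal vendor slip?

Tracing upstream from the informal vendor slip: the informal vendor slip ← the scope slip ← the hiring turnover ← the deadline freeze.
A separate upstream branch: the informal vendor slip ← the scope slip ← the deadline escalation.
A separate upstream branch: the informal vendor slip ← the scope slip ← the unexpected hiring turnover ← the scope pushback.
Each of those chain origins has no stated cause.

the deadline escalation, the deadline freeze, the scope pushback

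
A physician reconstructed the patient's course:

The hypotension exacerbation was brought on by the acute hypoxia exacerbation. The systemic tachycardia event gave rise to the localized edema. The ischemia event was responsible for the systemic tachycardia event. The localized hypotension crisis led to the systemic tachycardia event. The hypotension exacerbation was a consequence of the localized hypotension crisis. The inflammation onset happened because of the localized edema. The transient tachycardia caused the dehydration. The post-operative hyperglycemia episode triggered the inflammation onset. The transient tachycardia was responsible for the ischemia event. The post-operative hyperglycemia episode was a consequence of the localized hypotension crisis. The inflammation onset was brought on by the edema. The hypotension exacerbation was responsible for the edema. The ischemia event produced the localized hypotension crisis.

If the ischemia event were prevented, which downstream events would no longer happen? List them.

the localized edema, the localized hypotension crisis, the post-operative hyperglycemia episode, the systemic tachycardia event

Downstream of the ischemia event: the localized hypotension crisis, the systemic tachycardia event, the localized edema, the hypotension exacerbation, the post-operative hyperglycemia episode, the edema, the inflammation onset.
Of those, still caused via another path: the hypotension exacerbation, the edema, the inflammation onset.
The remainder have no surviving cause.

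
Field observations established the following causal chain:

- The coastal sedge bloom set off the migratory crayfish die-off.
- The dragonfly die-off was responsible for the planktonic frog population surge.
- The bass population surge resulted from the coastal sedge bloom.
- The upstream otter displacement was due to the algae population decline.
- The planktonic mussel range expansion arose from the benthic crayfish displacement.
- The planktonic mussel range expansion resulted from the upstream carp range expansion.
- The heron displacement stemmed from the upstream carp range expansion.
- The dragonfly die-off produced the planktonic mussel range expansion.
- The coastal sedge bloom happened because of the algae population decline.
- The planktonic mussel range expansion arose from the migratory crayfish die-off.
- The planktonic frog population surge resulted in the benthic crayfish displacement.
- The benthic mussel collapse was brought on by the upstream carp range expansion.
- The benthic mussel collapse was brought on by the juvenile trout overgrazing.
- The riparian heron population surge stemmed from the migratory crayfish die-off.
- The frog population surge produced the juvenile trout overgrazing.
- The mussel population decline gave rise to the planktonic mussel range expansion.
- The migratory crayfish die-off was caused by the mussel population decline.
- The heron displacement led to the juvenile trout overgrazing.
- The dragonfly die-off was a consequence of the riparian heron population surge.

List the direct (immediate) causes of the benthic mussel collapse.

Upstream contributors include the heron displacement, the frog population surge, but only the juvenile trout overgrazing, the upstream carp range expansion feed directly into the benthic mussel collapse.

the juvenile trout overgrazing, the upstream carp range expansion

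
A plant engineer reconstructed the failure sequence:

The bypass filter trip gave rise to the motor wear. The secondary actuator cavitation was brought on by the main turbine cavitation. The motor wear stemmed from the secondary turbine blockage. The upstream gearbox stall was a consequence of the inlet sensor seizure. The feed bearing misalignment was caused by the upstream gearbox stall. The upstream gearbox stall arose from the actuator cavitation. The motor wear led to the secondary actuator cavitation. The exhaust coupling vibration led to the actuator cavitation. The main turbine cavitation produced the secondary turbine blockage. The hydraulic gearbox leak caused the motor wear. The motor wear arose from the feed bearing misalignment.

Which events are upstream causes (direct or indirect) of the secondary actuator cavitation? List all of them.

Immediate causes of the secondary actuator cavitation: the main turbine cavitation, the motor wear.
Further upstream: the exhaust coupling vibration, the actuator cavitation, the bypass filter trip, the hydraulic gearbox leak, the inlet sensor seizure, the upstream gearbox stall, the feed bearing misalignment, the secondary turbine blockage.

the actuator cavitation, the bypass filter trip, the exhaust coupling vibration, the feed bearing misalignment, the hydraulic gearbox leak, the inlet sensor seizure, the main turbine cavitation, the motor wear, the secondary turbine blockage, the upstream gearbox stall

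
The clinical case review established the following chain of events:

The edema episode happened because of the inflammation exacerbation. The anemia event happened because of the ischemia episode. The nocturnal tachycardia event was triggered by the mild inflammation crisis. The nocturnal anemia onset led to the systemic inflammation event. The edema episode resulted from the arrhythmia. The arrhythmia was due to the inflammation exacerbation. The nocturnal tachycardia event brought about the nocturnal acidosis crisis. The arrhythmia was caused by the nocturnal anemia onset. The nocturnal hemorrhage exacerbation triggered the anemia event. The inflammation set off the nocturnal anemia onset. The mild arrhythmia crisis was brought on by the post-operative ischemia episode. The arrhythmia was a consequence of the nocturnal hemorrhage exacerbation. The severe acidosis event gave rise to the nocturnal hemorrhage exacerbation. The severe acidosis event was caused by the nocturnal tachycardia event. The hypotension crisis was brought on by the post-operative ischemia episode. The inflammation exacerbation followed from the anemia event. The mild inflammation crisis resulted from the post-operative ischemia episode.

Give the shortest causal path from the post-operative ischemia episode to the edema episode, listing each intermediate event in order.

the post-operative ischemia episode → the mild inflammation crisis
the mild inflammation crisis → the nocturnal tachycardia event
the nocturnal tachycardia event → the severe acidosis event
the severe acidosis event → the nocturnal hemorrhage exacerbation
the nocturnal hemorrhage exacerbation → the arrhythmia
the arrhythmia → the edema episode
Length: 6 steps.

the post-operative ischemia episode → the mild inflammation crisis → the nocturnal tachycardia event → the severe acidosis event → the nocturnal hemorrhage exacerbation → the arrhythmia → the edema episode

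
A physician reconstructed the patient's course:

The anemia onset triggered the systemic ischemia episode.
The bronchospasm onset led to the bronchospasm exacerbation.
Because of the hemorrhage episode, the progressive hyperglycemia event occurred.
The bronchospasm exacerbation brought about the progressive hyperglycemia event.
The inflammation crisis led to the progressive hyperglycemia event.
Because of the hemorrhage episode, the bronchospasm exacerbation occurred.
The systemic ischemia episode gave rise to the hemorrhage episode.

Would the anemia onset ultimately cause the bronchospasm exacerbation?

Yes

There is a causal chain: the anemia onset → the systemic ischemia episode → the hemorrhage episode → the bronchospasm exacerbation.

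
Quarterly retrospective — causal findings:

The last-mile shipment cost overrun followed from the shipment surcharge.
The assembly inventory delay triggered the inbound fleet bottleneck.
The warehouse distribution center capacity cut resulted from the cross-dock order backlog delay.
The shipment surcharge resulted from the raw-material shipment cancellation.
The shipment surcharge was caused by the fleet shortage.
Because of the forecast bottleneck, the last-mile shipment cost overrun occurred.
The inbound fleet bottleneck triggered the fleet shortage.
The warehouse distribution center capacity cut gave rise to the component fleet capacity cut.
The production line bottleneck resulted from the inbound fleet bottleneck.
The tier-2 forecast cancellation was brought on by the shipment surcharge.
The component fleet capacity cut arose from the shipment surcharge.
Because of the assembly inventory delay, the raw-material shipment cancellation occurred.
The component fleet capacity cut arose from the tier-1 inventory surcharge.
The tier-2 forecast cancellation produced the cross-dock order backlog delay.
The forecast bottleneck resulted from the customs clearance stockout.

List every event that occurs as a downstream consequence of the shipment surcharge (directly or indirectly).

Direct effects: the last-mile shipment cost overrun, the tier-2 forecast cancellation, the component fleet capacity cut.
2 steps out: the cross-dock order backlog delay.
3 steps out: the warehouse distribution center capacity cut.
Not reachable from it: the assembly inventory delay, the inbound fleet bottleneck, the raw-material shipment cancellation, the customs clearance stockout, the fleet shortage, the forecast bottleneck, the production line bottleneck, the tier-1 inventory surcharge.

the component fleet capacity cut, the cross-dock order backlog delay, the last-mile shipment cost overrun, the tier-2 forecast cancellation, the warehouse distribution center capacity cut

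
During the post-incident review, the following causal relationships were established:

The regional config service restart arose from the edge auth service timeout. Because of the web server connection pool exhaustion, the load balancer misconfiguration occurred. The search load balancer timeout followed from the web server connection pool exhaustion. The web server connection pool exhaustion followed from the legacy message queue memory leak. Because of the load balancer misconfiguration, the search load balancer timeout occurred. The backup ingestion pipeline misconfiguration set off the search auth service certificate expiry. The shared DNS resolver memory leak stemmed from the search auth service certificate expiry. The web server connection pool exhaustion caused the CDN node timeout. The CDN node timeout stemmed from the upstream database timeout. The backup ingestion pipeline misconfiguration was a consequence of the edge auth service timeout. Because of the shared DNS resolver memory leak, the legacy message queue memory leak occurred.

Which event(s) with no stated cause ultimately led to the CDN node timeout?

Tracing upstream from the CDN node timeout: the CDN node timeout ← the web server connection pool exhaustion ← the legacy message queue memory leak ← the shared DNS resolver memory leak ← the search auth service certificate expiry ← the backup ingestion pipeline misconfiguration ← the edge auth service timeout.
A separate upstream branch: the CDN node timeout ← the upstream database timeout.
Each of those chain origins has no stated cause.

the edge auth service timeout, the upstream database timeout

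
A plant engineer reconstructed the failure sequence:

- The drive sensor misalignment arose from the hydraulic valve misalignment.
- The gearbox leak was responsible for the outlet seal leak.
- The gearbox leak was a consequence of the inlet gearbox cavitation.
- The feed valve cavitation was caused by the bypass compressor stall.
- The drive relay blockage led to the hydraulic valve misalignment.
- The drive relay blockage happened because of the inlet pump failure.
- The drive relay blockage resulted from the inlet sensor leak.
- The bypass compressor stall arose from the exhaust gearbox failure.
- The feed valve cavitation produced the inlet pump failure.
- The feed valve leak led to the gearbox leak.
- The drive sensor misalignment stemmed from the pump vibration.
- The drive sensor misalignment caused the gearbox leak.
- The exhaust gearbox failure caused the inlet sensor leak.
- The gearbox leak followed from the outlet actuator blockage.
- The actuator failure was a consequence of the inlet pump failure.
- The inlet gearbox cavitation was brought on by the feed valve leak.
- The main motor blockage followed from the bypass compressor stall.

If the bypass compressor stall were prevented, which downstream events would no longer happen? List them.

Downstream of the bypass compressor stall: the main motor blockage, the feed valve cavitation, the inlet pump failure, the drive relay blockage, the hydraulic valve misalignment, the actuator failure, the drive sensor misalignment, the gearbox leak, the outlet seal leak.
Of those, still caused via another path: the drive relay blockage, the hydraulic valve misalignment, the drive sensor misalignment, the gearbox leak, the outlet seal leak.
The remainder have no surviving cause.

the actuator failure, the feed valve cavitation, the inlet pump failure, the main motor blockage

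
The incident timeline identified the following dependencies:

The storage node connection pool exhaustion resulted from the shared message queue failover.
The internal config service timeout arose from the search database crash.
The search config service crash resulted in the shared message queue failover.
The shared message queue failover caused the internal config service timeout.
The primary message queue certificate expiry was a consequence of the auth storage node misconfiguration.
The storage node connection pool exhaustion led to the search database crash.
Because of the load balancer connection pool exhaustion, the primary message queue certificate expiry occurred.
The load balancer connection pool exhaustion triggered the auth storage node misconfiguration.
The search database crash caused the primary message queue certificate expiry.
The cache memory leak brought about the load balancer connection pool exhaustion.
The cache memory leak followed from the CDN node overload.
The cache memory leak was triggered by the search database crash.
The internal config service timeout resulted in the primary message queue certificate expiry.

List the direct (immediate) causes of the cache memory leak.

Upstream contributors include the search config service crash, the shared message queue failover, the storage node connection pool exhaustion, but only the CDN node overload, the search database crash feed directly into the cache memory leak.

the CDN node overload, the search database crash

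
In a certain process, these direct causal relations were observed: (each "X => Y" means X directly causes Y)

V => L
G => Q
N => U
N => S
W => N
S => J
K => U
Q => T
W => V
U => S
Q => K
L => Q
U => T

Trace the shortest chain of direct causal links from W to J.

W → N
N → S
S → J
Length: 3 steps.

W → N → S → J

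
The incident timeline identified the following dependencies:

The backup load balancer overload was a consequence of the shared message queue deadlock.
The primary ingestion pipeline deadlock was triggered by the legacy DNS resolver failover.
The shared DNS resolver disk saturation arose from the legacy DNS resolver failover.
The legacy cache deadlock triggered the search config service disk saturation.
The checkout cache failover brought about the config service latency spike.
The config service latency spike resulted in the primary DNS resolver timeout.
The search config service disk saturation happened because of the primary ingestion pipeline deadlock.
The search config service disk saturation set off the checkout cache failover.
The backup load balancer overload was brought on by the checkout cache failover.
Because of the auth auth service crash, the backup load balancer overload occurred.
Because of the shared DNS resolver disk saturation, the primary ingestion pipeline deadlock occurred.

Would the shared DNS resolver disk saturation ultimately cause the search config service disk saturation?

There is a causal chain: the shared DNS resolver disk saturation → the primary ingestion pipeline deadlock → the search config service disk saturation.

Yes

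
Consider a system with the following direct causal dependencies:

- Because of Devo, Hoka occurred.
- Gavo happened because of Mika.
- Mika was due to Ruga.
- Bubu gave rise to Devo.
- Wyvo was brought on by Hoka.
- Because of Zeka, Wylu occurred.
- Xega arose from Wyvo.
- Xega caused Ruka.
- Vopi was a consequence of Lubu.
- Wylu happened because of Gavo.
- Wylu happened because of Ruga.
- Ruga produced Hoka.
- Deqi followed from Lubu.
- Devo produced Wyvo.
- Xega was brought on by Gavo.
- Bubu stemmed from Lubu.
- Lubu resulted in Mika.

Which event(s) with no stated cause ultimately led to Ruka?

Tracing upstream from Ruka: Ruka ← Xega ← Gavo ← Mika ← Lubu.
A separate upstream branch: Ruka ← Xega ← Wyvo ← Hoka ← Ruga.
Each of those chain origins has no stated cause.

Lubu, Ruga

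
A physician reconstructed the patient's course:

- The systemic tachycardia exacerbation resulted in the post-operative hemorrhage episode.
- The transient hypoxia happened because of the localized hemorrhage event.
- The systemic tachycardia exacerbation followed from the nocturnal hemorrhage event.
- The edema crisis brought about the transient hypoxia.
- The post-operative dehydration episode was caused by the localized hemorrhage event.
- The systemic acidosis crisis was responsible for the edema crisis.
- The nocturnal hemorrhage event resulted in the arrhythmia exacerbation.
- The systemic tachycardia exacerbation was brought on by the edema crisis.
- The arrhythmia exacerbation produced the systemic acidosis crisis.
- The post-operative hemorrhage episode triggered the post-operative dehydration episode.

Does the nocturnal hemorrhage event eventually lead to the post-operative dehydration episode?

There is a causal chain: the nocturnal hemorrhage event → the systemic tachycardia exacerbation → the post-operative hemorrhage episode → the post-operative dehydration episode.

Yes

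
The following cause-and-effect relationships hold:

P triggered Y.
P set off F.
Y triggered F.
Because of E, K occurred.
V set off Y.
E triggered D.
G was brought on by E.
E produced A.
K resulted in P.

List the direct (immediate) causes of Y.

P, V

Upstream contributors include E, K, but only P, V feed directly into Y.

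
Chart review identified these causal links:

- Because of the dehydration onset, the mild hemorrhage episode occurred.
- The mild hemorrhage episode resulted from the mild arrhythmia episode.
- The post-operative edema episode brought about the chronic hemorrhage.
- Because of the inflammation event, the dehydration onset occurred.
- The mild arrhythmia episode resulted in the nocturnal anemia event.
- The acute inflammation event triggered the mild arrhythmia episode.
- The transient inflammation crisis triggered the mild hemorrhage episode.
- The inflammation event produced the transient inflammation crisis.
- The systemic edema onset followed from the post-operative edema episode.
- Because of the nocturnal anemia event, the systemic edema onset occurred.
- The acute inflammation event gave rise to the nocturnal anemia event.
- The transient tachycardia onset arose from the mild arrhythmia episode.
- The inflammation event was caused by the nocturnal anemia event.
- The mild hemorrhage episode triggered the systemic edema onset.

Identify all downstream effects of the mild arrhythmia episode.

the dehydration onset, the inflammation event, the mild hemorrhage episode, the nocturnal anemia event, the systemic edema onset, the transient inflammation crisis, the transient tachycardia onset

Direct effects: the transient tachycardia onset, the nocturnal anemia event, the mild hemorrhage episode.
2 steps out: the inflammation event, the systemic edema onset.
3 steps out: the dehydration onset, the transient inflammation crisis.
Not reachable from it: the post-operative edema episode, the acute inflammation event, the chronic hemorrhage.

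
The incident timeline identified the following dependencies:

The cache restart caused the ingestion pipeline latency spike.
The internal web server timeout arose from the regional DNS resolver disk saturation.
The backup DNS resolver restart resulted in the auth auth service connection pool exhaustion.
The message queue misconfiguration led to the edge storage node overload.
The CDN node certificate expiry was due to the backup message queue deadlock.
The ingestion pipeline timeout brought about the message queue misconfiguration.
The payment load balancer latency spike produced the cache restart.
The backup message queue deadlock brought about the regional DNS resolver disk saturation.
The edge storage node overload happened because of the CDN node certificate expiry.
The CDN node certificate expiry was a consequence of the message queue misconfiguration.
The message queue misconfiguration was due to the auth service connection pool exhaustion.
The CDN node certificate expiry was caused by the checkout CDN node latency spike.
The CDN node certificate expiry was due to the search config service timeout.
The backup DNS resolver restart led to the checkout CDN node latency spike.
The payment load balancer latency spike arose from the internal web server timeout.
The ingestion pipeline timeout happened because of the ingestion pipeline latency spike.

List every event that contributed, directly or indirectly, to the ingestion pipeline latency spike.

the backup message queue deadlock, the cache restart, the internal web server timeout, the payment load balancer latency spike, the regional DNS resolver disk saturation

Immediate cause of the ingestion pipeline latency spike: the cache restart.
Further upstream: the backup message queue deadlock, the regional DNS resolver disk saturation, the internal web server timeout, the payment load balancer latency spike.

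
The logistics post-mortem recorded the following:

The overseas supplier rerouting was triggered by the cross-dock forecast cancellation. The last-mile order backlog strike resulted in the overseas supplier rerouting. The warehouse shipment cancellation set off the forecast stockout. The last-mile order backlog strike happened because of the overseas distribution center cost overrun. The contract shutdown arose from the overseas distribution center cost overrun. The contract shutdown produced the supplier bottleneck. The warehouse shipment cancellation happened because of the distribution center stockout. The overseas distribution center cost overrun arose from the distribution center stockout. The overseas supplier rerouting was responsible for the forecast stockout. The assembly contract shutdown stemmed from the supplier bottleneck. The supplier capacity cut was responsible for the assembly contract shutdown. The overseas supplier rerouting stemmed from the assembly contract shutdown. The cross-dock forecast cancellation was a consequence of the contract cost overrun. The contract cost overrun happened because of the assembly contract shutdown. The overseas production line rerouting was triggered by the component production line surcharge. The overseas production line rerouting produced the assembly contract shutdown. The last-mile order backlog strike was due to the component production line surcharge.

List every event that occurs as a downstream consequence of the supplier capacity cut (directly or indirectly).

the assembly contract shutdown, the contract cost overrun, the cross-dock forecast cancellation, the forecast stockout, the overseas supplier rerouting

Direct effects: the assembly contract shutdown.
2 steps out: the contract cost overrun, the overseas supplier rerouting.
3 steps out: the cross-dock forecast cancellation, the forecast stockout.
Not reachable from it: the component production line surcharge, the distribution center stockout, the overseas distribution center cost overrun, the overseas production line rerouting, the contract shutdown, the last-mile order backlog strike, the supplier bottleneck, the warehouse shipment cancellation.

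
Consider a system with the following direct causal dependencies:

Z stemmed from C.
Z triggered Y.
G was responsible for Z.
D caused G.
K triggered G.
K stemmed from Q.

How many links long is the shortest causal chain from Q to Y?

4

Shortest chain: Q → K → G → Z → Y.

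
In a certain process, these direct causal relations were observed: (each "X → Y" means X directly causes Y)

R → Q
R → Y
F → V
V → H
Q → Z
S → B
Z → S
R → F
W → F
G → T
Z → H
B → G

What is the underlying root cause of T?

R

Tracing upstream from T: T ← G ← B ← S ← Z ← Q ← R.
R has no stated cause, so it is the root.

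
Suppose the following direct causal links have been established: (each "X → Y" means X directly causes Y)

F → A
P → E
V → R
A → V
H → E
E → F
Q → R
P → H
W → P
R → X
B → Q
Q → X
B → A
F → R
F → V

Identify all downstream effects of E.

A, F, R, V, X

Direct effects: F.
2 steps out: A, V, R.
3 steps out: X.
Not reachable from it: W, P, H, B, Q.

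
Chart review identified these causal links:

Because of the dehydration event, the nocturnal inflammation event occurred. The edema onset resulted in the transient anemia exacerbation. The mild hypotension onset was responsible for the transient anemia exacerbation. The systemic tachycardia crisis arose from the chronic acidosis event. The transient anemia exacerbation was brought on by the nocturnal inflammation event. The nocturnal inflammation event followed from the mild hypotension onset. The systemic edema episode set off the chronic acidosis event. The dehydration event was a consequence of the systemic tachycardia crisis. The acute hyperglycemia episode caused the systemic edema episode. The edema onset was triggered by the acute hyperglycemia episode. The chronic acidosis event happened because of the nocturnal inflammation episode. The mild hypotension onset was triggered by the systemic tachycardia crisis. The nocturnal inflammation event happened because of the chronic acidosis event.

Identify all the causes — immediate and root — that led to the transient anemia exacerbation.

the acute hyperglycemia episode, the chronic acidosis event, the dehydration event, the edema onset, the mild hypotension onset, the nocturnal inflammation episode, the nocturnal inflammation event, the systemic edema episode, the systemic tachycardia crisis

Immediate causes of the transient anemia exacerbation: the mild hypotension onset, the edema onset, the nocturnal inflammation event.
Further upstream: the acute hyperglycemia episode, the systemic edema episode, the chronic acidosis event, the systemic tachycardia crisis, the dehydration event, the nocturnal inflammation episode.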